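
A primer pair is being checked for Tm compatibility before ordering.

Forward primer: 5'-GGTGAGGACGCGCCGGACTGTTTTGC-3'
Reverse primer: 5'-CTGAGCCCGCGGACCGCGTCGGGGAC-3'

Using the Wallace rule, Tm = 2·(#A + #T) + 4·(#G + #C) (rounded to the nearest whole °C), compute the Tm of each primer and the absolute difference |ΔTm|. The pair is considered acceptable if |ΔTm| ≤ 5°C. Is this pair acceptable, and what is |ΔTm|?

|ΔTm| = 8°C; the pair is not acceptable.

Forward: A=3 T=6 G=11 C=6 → Tm = 2·9 + 4·17 = 86°C.
Reverse: A=3 T=2 G=11 C=10 → Tm = 2·5 + 4·21 = 94°C.
|ΔTm| = |86 − 94| = 8°C, > 5°C.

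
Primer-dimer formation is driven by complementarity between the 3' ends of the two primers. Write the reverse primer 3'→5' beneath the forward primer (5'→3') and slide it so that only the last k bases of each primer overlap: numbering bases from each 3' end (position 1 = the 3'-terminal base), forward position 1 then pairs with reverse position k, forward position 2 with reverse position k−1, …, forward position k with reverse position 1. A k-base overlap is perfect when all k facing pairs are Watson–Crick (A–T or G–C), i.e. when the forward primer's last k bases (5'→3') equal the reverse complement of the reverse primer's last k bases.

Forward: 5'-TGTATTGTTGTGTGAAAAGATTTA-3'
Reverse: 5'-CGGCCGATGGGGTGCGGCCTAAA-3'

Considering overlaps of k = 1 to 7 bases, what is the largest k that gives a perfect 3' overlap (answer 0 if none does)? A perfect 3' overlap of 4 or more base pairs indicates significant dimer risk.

Last 7 bases (5'→3') — forward …AGATTTA, reverse …GCCTAAA.
Reverse complement of the reverse primer's last 7 bases: TTTAGGC; its first k bases are the reverse complement of the reverse primer's last k bases, so a perfect k-base overlap needs the forward primer's last k bases to equal them.
Comparing (forward last k vs required): k=1: A vs T ✗; k=2: TA vs TT ✗; k=3: TTA vs TTT ✗; k=4: TTTA vs TTTA ✓; k=5: ATTTA vs TTTAG ✗; k=6: GATTTA vs TTTAGG ✗; k=7: AGATTTA vs TTTAGGC ✗.
Only k = 4 is perfect, so the longest perfect 3' overlap is 4.

Longest perfect overlap: 4 complementary base pairs; significant dimer risk (threshold 4).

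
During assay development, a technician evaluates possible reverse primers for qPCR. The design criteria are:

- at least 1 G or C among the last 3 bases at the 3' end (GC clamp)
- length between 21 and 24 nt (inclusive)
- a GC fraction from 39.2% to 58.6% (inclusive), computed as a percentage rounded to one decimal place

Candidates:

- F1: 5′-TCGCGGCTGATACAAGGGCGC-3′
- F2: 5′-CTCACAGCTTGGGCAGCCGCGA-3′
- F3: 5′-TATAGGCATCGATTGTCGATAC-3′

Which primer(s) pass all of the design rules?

F3 only.

F1 (21 nt, A=4 T=3 G=8 C=6): 3' end CGC has 3 G/C ✓; length 21 ✓; GC 14/21 = 66.7%, outside 39.2–58.6% ✗ — fails.
F2 (22 nt, A=4 T=3 G=7 C=8): 3' end CGA has 2 G/C ✓; length 22 ✓; GC 15/22 = 68.2%, outside 39.2–58.6% ✗ — fails.
F3 (22 nt, A=6 T=7 G=5 C=4): 3' end TAC has 1 G/C ✓; length 22 ✓; GC 9/22 = 40.9% ✓ — passes.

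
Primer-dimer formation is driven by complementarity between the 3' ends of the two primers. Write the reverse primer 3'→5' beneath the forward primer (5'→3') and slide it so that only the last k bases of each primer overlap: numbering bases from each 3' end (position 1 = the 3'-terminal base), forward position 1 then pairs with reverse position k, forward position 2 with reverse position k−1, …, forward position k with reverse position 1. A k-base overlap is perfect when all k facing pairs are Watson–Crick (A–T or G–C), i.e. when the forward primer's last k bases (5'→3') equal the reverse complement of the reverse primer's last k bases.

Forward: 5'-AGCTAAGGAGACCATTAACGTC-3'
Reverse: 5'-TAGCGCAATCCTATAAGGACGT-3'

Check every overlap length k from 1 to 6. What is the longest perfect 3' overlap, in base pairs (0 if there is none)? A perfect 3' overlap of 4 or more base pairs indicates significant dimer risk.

Longest perfect overlap: 5 complementary base pairs; significant dimer risk (threshold 4).

Last 6 bases (5'→3') — forward …AACGTC, reverse …GGACGT.
Reverse complement of the reverse primer's last 6 bases: ACGTCC; its first k bases are the reverse complement of the reverse primer's last k bases, so a perfect k-base overlap needs the forward primer's last k bases to equal them.
Comparing (forward last k vs required): k=1: C vs A ✗; k=2: TC vs AC ✗; k=3: GTC vs ACG ✗; k=4: CGTC vs ACGT ✗; k=5: ACGTC vs ACGTC ✓; k=6: AACGTC vs ACGTCC ✗.
Only k = 5 is perfect, so the longest perfect 3' overlap is 5.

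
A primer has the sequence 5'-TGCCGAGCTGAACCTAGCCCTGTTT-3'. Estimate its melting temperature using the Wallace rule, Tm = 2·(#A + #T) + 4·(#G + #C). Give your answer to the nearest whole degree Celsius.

Base counts: A=4, T=7, G=6, C=8 (length 25).
Tm = 2·(4+7) + 4·(6+8) = 2·11 + 4·14 = 22 + 56 = 78°C.

78°C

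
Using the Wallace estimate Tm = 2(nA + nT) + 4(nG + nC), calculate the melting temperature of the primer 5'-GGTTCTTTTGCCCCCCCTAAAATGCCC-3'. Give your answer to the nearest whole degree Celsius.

Base counts: A=4, T=8, G=4, C=11 (length 27).
Tm = 2·(4+8) + 4·(4+11) = 2·12 + 4·15 = 24 + 60 = 84°C.

84°C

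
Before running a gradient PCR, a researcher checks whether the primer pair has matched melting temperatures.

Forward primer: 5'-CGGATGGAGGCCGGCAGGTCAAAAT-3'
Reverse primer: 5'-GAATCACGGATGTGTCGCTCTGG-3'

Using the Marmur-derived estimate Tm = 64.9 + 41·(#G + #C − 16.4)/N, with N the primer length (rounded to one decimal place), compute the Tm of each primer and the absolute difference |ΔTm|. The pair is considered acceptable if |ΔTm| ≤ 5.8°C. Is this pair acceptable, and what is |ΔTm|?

|ΔTm| = 3.8°C; the pair is acceptable.

Forward: G+C = 15, N = 25 → Tm = 64.9 + 41·(15 − 16.4)/25 = 62.6°C.
Reverse: G+C = 13, N = 23 → Tm = 64.9 + 41·(13 − 16.4)/23 = 58.8°C.
|ΔTm| = |62.6 − 58.8| = 3.8°C, ≤ 5.8°C.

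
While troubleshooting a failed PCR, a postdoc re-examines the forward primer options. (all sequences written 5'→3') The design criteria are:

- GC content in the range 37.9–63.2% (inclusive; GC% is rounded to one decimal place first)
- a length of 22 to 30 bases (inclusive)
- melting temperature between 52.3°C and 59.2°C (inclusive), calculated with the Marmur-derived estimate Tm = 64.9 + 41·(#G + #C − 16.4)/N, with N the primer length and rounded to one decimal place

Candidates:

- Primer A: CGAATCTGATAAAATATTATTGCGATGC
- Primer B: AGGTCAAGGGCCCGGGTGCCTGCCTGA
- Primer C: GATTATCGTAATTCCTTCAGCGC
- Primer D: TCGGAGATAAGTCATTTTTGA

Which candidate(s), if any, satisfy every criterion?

Primer A (28 nt, A=10 T=9 G=5 C=4): GC 9/28 = 32.1%, outside 37.9–63.2% ✗; length 28 ✓; Tm = 64.9 + 41·(9 − 16.4)/28 = 54.1°C ✓ — fails.
Primer B (27 nt, A=4 T=4 G=11 C=8): GC 19/27 = 70.4%, outside 37.9–63.2% ✗; length 27 ✓; Tm = 64.9 + 41·(19 − 16.4)/27 = 68.8°C, outside 52.3–59.2°C ✗ — fails.
Primer C (23 nt, A=5 T=8 G=4 C=6): GC 10/23 = 43.5% ✓; length 23 ✓; Tm = 64.9 + 41·(10 − 16.4)/23 = 53.5°C ✓ — passes.
Primer D (21 nt, A=6 T=8 G=5 C=2): GC 7/21 = 33.3%, outside 37.9–63.2% ✗; length 21, outside 22–30 ✗; Tm = 64.9 + 41·(7 − 16.4)/21 = 46.5°C, outside 52.3–59.2°C ✗ — fails.

Primer C only.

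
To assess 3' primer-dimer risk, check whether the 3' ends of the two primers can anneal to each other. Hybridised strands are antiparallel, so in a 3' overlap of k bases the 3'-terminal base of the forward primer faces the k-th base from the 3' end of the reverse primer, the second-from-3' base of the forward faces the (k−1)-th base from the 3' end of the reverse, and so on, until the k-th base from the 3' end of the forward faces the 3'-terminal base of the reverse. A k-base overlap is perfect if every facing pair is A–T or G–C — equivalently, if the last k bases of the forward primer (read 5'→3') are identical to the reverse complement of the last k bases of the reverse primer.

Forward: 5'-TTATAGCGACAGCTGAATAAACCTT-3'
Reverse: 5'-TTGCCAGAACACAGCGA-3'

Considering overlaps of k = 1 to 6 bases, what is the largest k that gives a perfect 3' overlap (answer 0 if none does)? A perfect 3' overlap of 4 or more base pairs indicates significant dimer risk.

Longest perfect overlap: 1 complementary base pair; below the dimer-risk threshold (threshold 4).

Last 6 bases (5'→3') — forward …AACCTT, reverse …CAGCGA.
Reverse complement of the reverse primer's last 6 bases: TCGCTG; its first k bases are the reverse complement of the reverse primer's last k bases, so a perfect k-base overlap needs the forward primer's last k bases to equal them.
Comparing (forward last k vs required): k=1: T vs T ✓; k=2: TT vs TC ✗; k=3: CTT vs TCG ✗; k=4: CCTT vs TCGC ✗; k=5: ACCTT vs TCGCT ✗; k=6: AACCTT vs TCGCTG ✗.
Only k = 1 is perfect, so the longest perfect 3' overlap is 1.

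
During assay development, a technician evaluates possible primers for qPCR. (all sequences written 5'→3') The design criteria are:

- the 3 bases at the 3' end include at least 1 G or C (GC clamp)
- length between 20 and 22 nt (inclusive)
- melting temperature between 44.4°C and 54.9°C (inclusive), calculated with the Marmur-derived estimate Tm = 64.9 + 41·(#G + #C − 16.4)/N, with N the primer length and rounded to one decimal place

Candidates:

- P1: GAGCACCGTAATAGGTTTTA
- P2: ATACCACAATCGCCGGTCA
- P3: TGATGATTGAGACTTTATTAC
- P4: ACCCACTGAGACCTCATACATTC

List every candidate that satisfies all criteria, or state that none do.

P3 only.

P1 (20 nt, A=6 T=6 G=5 C=3): 3' end TTA has 0 G/C, need ≥1 ✗; length 20 ✓; Tm = 64.9 + 41·(8 − 16.4)/20 = 47.7°C ✓ — fails.
P2 (19 nt, A=6 T=3 G=3 C=7): 3' end TCA has 1 G/C ✓; length 19, outside 20–22 ✗; Tm = 64.9 + 41·(10 − 16.4)/19 = 51.1°C ✓ — fails.
P3 (21 nt, A=6 T=9 G=4 C=2): 3' end TAC has 1 G/C ✓; length 21 ✓; Tm = 64.9 + 41·(6 − 16.4)/21 = 44.6°C ✓ — passes.
P4 (23 nt, A=7 T=5 G=2 C=9): 3' end TTC has 1 G/C ✓; length 23, outside 20–22 ✗; Tm = 64.9 + 41·(11 − 16.4)/23 = 55.3°C, outside 44.4–54.9°C ✗ — fails.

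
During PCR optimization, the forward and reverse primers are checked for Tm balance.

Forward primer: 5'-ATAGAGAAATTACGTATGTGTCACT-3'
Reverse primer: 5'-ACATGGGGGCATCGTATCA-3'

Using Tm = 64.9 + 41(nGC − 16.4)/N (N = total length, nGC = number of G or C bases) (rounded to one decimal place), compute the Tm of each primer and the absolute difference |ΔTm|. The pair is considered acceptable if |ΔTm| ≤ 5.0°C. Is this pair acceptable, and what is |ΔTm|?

|ΔTm| = 0.0°C; the pair is acceptable.

Forward: G+C = 8, N = 25 → Tm = 64.9 + 41·(8 − 16.4)/25 = 51.1°C.
Reverse: G+C = 10, N = 19 → Tm = 64.9 + 41·(10 − 16.4)/19 = 51.1°C.
|ΔTm| = |51.1 − 51.1| = 0.0°C, ≤ 5.0°C.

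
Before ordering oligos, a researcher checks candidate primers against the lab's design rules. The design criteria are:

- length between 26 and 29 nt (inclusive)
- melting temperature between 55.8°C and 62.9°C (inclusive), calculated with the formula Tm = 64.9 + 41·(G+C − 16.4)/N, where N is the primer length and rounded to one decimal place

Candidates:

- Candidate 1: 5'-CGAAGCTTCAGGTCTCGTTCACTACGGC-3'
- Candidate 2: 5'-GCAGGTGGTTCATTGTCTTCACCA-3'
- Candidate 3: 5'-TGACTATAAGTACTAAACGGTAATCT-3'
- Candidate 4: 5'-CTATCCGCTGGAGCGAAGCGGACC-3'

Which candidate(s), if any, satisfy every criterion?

None of the candidates satisfy all criteria.

Candidate 1 (28 nt, A=5 T=7 G=7 C=9): length 28 ✓; Tm = 64.9 + 41·(16 − 16.4)/28 = 64.3°C, outside 55.8–62.9°C ✗ — fails.
Candidate 2 (24 nt, A=4 T=8 G=6 C=6): length 24, outside 26–29 ✗; Tm = 64.9 + 41·(12 − 16.4)/24 = 57.4°C ✓ — fails.
Candidate 3 (26 nt, A=10 T=8 G=4 C=4): length 26 ✓; Tm = 64.9 + 41·(8 − 16.4)/26 = 51.7°C, outside 55.8–62.9°C ✗ — fails.
Candidate 4 (24 nt, A=5 T=3 G=8 C=8): length 24, outside 26–29 ✗; Tm = 64.9 + 41·(16 − 16.4)/24 = 64.2°C, outside 55.8–62.9°C ✗ — fails.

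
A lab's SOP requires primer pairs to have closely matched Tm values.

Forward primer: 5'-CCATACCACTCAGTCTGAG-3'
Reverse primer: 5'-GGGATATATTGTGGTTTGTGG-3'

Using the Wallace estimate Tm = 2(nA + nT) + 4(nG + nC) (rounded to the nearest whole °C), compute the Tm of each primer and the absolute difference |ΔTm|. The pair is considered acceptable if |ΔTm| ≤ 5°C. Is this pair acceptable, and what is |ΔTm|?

|ΔTm| = 2°C; the pair is acceptable.

Forward: A=5 T=4 G=3 C=7 → Tm = 2·9 + 4·10 = 58°C.
Reverse: A=3 T=9 G=9 C=0 → Tm = 2·12 + 4·9 = 60°C.
|ΔTm| = |58 − 60| = 2°C, ≤ 5°C.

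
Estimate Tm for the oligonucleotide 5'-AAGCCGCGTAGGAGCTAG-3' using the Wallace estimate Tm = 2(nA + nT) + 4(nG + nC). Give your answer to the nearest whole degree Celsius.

58°C

Base counts: A=5, T=2, G=7, C=4 (length 18).
Tm = 2·(5+2) + 4·(7+4) = 2·7 + 4·11 = 14 + 44 = 58°C.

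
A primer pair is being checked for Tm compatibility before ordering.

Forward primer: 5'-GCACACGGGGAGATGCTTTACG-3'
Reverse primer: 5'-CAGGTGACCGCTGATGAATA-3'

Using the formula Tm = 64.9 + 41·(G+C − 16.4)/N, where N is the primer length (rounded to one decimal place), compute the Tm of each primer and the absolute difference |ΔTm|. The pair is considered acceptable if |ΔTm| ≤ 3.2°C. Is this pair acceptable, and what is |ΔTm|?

Forward: G+C = 13, N = 22 → Tm = 64.9 + 41·(13 − 16.4)/22 = 58.6°C.
Reverse: G+C = 10, N = 20 → Tm = 64.9 + 41·(10 − 16.4)/20 = 51.8°C.
|ΔTm| = |58.6 − 51.8| = 6.8°C, > 3.2°C.

|ΔTm| = 6.8°C; the pair is not acceptable.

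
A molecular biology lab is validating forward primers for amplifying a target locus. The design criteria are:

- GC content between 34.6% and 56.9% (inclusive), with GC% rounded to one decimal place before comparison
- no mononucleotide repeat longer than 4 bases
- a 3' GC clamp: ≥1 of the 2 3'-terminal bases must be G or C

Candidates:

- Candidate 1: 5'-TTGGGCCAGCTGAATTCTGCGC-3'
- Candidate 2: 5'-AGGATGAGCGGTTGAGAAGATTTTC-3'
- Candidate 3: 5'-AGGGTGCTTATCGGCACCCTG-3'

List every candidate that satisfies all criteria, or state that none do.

Candidate 2 only.

Candidate 1 (22 nt, A=3 T=6 G=7 C=6): GC 13/22 = 59.1%, outside 34.6–56.9% ✗; longest run = 3 ✓; 3' end GC has 2 G/C ✓ — fails.
Candidate 2 (25 nt, A=7 T=7 G=9 C=2): GC 11/25 = 44.0% ✓; longest run = 4 ✓; 3' end TC has 1 G/C ✓ — passes.
Candidate 3 (21 nt, A=3 T=5 G=7 C=6): GC 13/21 = 61.9%, outside 34.6–56.9% ✗; longest run = 3 ✓; 3' end TG has 1 G/C ✓ — fails.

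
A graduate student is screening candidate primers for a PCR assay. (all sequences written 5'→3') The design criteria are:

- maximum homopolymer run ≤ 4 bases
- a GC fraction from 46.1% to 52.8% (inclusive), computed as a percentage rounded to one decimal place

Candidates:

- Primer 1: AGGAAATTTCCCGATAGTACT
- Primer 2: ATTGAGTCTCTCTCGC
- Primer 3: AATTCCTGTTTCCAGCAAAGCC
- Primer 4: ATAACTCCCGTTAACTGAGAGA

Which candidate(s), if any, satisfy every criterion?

Primer 2 only.

Primer 1 (21 nt, A=7 T=6 G=4 C=4): longest run = 3 ✓; GC 8/21 = 38.1%, outside 46.1–52.8% ✗ — fails.
Primer 2 (16 nt, A=2 T=6 G=3 C=5): longest run = 2 ✓; GC 8/16 = 50.0% ✓ — passes.
Primer 3 (22 nt, A=6 T=6 G=3 C=7): longest run = 3 ✓; GC 10/22 = 45.5%, outside 46.1–52.8% ✗ — fails.
Primer 4 (22 nt, A=8 T=5 G=4 C=5): longest run = 3 ✓; GC 9/22 = 40.9%, outside 46.1–52.8% ✗ — fails.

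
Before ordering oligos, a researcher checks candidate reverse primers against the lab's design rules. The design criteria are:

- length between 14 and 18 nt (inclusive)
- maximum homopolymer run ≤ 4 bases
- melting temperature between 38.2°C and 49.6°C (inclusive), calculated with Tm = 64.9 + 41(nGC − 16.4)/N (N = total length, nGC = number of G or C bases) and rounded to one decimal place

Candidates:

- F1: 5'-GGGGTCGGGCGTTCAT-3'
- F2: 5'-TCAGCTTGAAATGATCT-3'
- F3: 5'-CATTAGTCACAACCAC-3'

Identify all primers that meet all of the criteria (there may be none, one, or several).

F1 (16 nt, A=1 T=4 G=8 C=3): length 16 ✓; longest run = 4 ✓; Tm = 64.9 + 41·(11 − 16.4)/16 = 51.1°C, outside 38.2–49.6°C ✗ — fails.
F2 (17 nt, A=5 T=6 G=3 C=3): length 17 ✓; longest run = 3 ✓; Tm = 64.9 + 41·(6 − 16.4)/17 = 39.8°C ✓ — passes.
F3 (16 nt, A=6 T=3 G=1 C=6): length 16 ✓; longest run = 2 ✓; Tm = 64.9 + 41·(7 − 16.4)/16 = 40.8°C ✓ — passes.

F2 and F3.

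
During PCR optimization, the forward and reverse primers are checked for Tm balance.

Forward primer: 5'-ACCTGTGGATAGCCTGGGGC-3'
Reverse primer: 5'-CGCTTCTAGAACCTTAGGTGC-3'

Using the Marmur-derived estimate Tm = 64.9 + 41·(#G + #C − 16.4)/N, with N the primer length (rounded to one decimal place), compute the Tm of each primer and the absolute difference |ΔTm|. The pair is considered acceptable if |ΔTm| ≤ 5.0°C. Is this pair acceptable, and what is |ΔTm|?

|ΔTm| = 3.5°C; the pair is acceptable.

Forward: G+C = 13, N = 20 → Tm = 64.9 + 41·(13 − 16.4)/20 = 57.9°C.
Reverse: G+C = 11, N = 21 → Tm = 64.9 + 41·(11 − 16.4)/21 = 54.4°C.
|ΔTm| = |57.9 − 54.4| = 3.5°C, ≤ 5.0°C.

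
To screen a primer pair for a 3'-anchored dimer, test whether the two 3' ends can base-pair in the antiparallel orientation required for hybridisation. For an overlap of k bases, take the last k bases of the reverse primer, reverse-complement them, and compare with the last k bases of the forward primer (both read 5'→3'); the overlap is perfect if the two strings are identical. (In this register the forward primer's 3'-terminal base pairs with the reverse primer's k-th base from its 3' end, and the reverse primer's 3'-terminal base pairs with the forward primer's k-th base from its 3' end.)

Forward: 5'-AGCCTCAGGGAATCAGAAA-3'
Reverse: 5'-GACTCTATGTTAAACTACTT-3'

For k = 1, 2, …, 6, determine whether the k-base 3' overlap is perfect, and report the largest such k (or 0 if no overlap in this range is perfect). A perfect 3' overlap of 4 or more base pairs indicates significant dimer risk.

Longest perfect overlap: 2 complementary base pairs; below the dimer-risk threshold (threshold 4).

Last 6 bases (5'→3') — forward …CAGAAA, reverse …CTACTT.
Reverse complement of the reverse primer's last 6 bases: AAGTAG; its first k bases are the reverse complement of the reverse primer's last k bases, so a perfect k-base overlap needs the forward primer's last k bases to equal them.
Comparing (forward last k vs required): k=1: A vs A ✓; k=2: AA vs AA ✓; k=3: AAA vs AAG ✗; k=4: GAAA vs AAGT ✗; k=5: AGAAA vs AAGTA ✗; k=6: CAGAAA vs AAGTAG ✗.
Perfect overlaps at k = 1, 2; the largest is 2.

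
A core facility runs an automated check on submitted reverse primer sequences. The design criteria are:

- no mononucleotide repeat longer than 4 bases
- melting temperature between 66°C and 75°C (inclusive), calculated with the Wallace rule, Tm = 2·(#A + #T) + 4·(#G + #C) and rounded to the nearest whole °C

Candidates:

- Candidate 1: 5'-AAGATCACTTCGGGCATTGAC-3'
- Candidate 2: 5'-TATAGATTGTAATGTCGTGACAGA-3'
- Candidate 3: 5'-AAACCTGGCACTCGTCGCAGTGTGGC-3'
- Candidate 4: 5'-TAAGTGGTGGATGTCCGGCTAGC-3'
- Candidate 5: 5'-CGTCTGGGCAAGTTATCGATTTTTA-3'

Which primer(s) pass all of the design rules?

Candidate 4 only.

Candidate 1 (21 nt, A=6 T=5 G=5 C=5): longest run = 3 ✓; Tm = 2·11 + 4·10 = 62°C, outside 66–75°C ✗ — fails.
Candidate 2 (24 nt, A=8 T=8 G=6 C=2): longest run = 2 ✓; Tm = 2·16 + 4·8 = 64°C, outside 66–75°C ✗ — fails.
Candidate 3 (26 nt, A=5 T=5 G=8 C=8): longest run = 3 ✓; Tm = 2·10 + 4·16 = 84°C, outside 66–75°C ✗ — fails.
Candidate 4 (23 nt, A=4 T=6 G=9 C=4): longest run = 2 ✓; Tm = 2·10 + 4·13 = 72°C ✓ — passes.
Candidate 5 (25 nt, A=5 T=10 G=6 C=4): longest run = 5, exceeds 4 ✗; Tm = 2·15 + 4·10 = 70°C ✓ — fails.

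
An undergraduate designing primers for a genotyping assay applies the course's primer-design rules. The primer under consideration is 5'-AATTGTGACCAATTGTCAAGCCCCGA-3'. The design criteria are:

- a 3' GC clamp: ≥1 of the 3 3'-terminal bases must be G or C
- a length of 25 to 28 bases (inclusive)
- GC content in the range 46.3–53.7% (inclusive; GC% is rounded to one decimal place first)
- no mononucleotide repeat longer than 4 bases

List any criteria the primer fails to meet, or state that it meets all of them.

Fails: GC content.

Base counts: A=8, T=6, G=5, C=7 (length 26).
GC clamp: 3' end CGA has 2 G/C ✓
length: length 26 ✓
GC content: GC 12/26 = 46.2%, outside 46.3–53.7% ✗
homopolymer run: longest run = 4 ✓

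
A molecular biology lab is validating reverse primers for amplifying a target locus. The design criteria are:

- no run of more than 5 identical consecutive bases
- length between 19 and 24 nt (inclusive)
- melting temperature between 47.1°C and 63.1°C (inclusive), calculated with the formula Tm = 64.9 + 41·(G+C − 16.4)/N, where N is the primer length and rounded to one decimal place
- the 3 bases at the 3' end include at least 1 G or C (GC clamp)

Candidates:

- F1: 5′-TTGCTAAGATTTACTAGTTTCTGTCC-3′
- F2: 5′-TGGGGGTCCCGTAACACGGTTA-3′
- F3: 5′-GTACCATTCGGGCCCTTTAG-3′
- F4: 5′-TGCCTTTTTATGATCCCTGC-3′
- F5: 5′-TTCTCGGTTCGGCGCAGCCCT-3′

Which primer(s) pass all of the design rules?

F3, F4 and F5.

F1 (26 nt, A=5 T=12 G=4 C=5): longest run = 3 ✓; length 26, outside 19–24 ✗; Tm = 64.9 + 41·(9 − 16.4)/26 = 53.2°C ✓; 3' end TCC has 2 G/C ✓ — fails.
F2 (22 nt, A=4 T=5 G=8 C=5): longest run = 5 ✓; length 22 ✓; Tm = 64.9 + 41·(13 − 16.4)/22 = 58.6°C ✓; 3' end TTA has 0 G/C, need ≥1 ✗ — fails.
F3 (20 nt, A=3 T=6 G=5 C=6): longest run = 3 ✓; length 20 ✓; Tm = 64.9 + 41·(11 − 16.4)/20 = 53.8°C ✓; 3' end TAG has 1 G/C ✓ — passes.
F4 (20 nt, A=2 T=9 G=3 C=6): longest run = 5 ✓; length 20 ✓; Tm = 64.9 + 41·(9 − 16.4)/20 = 49.7°C ✓; 3' end TGC has 2 G/C ✓ — passes.
F5 (21 nt, A=1 T=6 G=6 C=8): longest run = 3 ✓; length 21 ✓; Tm = 64.9 + 41·(14 − 16.4)/21 = 60.2°C ✓; 3' end CCT has 2 G/C ✓ — passes.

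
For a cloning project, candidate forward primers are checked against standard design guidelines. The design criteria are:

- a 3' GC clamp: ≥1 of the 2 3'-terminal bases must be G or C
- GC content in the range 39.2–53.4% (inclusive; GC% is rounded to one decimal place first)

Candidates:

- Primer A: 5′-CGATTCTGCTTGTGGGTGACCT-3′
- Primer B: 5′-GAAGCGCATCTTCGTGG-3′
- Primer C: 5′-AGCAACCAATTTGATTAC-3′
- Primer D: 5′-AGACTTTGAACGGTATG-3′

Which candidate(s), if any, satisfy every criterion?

Primer D only.

Primer A (22 nt, A=2 T=8 G=7 C=5): 3' end CT has 1 G/C ✓; GC 12/22 = 54.5%, outside 39.2–53.4% ✗ — fails.
Primer B (17 nt, A=3 T=4 G=6 C=4): 3' end GG has 2 G/C ✓; GC 10/17 = 58.8%, outside 39.2–53.4% ✗ — fails.
Primer C (18 nt, A=7 T=5 G=2 C=4): 3' end AC has 1 G/C ✓; GC 6/18 = 33.3%, outside 39.2–53.4% ✗ — fails.
Primer D (17 nt, A=5 T=5 G=5 C=2): 3' end TG has 1 G/C ✓; GC 7/17 = 41.2% ✓ — passes.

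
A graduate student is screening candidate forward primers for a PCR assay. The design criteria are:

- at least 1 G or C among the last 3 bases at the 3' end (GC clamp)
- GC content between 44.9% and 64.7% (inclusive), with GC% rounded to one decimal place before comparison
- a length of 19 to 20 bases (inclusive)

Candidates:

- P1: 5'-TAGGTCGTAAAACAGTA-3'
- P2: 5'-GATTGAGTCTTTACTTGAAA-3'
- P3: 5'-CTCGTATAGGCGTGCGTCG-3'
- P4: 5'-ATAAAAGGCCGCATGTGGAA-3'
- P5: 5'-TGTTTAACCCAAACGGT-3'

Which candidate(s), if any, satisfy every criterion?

P1 (17 nt, A=7 T=4 G=4 C=2): 3' end GTA has 1 G/C ✓; GC 6/17 = 35.3%, outside 44.9–64.7% ✗; length 17, outside 19–20 ✗ — fails.
P2 (20 nt, A=6 T=8 G=4 C=2): 3' end AAA has 0 G/C, need ≥1 ✗; GC 6/20 = 30.0%, outside 44.9–64.7% ✗; length 20 ✓ — fails.
P3 (19 nt, A=2 T=5 G=7 C=5): 3' end TCG has 2 G/C ✓; GC 12/19 = 63.2% ✓; length 19 ✓ — passes.
P4 (20 nt, A=8 T=3 G=6 C=3): 3' end GAA has 1 G/C ✓; GC 9/20 = 45.0% ✓; length 20 ✓ — passes.
P5 (17 nt, A=5 T=5 G=3 C=4): 3' end GGT has 2 G/C ✓; GC 7/17 = 41.2%, outside 44.9–64.7% ✗; length 17, outside 19–20 ✗ — fails.

P3 and P4.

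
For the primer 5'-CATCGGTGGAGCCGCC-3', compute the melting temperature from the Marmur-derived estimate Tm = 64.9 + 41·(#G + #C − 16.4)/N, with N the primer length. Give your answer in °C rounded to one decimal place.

Base counts: A=2, T=2, G=6, C=6; G+C = 12, N = 16.
Tm = 64.9 + 41·(12 − 16.4)/16 = 64.9 + -180.40/16 = 53.6°C.

53.6°C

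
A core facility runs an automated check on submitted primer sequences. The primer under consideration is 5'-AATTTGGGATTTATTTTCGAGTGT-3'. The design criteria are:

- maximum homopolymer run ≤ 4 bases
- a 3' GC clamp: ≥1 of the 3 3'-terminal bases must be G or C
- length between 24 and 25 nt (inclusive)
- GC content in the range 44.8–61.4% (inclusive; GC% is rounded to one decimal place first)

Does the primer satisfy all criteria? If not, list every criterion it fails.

Base counts: A=5, T=12, G=6, C=1 (length 24).
homopolymer run: longest run = 4 ✓
GC clamp: 3' end TGT has 1 G/C ✓
length: length 24 ✓
GC content: GC 7/24 = 29.2%, outside 44.8–61.4% ✗

Fails: GC content.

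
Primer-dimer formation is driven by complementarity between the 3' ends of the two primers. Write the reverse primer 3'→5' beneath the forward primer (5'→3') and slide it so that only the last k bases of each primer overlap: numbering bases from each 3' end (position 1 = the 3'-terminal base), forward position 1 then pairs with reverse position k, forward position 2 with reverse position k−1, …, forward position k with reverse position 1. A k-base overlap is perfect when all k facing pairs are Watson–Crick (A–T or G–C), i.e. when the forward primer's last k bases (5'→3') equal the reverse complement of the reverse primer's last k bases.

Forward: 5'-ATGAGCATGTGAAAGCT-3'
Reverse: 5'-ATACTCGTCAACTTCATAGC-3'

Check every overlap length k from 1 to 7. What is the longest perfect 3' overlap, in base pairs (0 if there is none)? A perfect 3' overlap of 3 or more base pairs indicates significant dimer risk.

Longest perfect overlap: 3 complementary base pairs; significant dimer risk (threshold 3).

Last 7 bases (5'→3') — forward …GAAAGCT, reverse …TCATAGC.
Reverse complement of the reverse primer's last 7 bases: GCTATGA; its first k bases are the reverse complement of the reverse primer's last k bases, so a perfect k-base overlap needs the forward primer's last k bases to equal them.
Comparing (forward last k vs required): k=1: T vs G ✗; k=2: CT vs GC ✗; k=3: GCT vs GCT ✓; k=4: AGCT vs GCTA ✗; k=5: AAGCT vs GCTAT ✗; k=6: AAAGCT vs GCTATG ✗; k=7: GAAAGCT vs GCTATGA ✗.
Only k = 3 is perfect, so the longest perfect 3' overlap is 3.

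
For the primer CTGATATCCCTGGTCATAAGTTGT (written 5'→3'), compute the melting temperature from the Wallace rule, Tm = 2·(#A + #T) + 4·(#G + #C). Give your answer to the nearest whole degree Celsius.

Base counts: A=5, T=9, G=5, C=5 (length 24).
Tm = 2·(5+9) + 4·(5+5) = 2·14 + 4·10 = 28 + 40 = 68°C.

68°C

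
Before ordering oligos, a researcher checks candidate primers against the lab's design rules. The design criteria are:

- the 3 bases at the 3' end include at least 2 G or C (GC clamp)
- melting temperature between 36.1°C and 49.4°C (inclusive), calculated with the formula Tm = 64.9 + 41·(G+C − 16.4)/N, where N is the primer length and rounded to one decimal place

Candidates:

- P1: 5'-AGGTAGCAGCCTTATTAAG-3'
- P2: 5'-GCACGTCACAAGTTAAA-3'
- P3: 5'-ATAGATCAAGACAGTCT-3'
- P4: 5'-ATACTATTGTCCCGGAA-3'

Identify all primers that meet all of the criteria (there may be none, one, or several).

None of the candidates satisfy all criteria.

P1 (19 nt, A=6 T=5 G=5 C=3): 3' end AAG has 1 G/C, need ≥2 ✗; Tm = 64.9 + 41·(8 − 16.4)/19 = 46.8°C ✓ — fails.
P2 (17 nt, A=7 T=3 G=3 C=4): 3' end AAA has 0 G/C, need ≥2 ✗; Tm = 64.9 + 41·(7 − 16.4)/17 = 42.2°C ✓ — fails.
P3 (17 nt, A=7 T=4 G=3 C=3): 3' end TCT has 1 G/C, need ≥2 ✗; Tm = 64.9 + 41·(6 − 16.4)/17 = 39.8°C ✓ — fails.
P4 (17 nt, A=5 T=5 G=3 C=4): 3' end GAA has 1 G/C, need ≥2 ✗; Tm = 64.9 + 41·(7 − 16.4)/17 = 42.2°C ✓ — fails.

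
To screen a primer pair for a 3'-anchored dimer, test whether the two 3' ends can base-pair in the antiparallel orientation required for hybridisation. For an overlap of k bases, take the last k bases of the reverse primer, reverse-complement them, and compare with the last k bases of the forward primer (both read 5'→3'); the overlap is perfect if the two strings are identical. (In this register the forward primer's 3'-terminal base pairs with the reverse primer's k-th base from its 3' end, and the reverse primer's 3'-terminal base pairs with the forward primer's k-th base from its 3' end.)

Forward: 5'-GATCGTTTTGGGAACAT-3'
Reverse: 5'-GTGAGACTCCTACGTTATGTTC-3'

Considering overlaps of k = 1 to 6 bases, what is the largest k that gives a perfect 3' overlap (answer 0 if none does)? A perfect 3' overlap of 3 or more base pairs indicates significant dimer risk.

Last 6 bases (5'→3') — forward …GAACAT, reverse …ATGTTC.
Reverse complement of the reverse primer's last 6 bases: GAACAT; its first k bases are the reverse complement of the reverse primer's last k bases, so a perfect k-base overlap needs the forward primer's last k bases to equal them.
Comparing (forward last k vs required): k=1: T vs G ✗; k=2: AT vs GA ✗; k=3: CAT vs GAA ✗; k=4: ACAT vs GAAC ✗; k=5: AACAT vs GAACA ✗; k=6: GAACAT vs GAACAT ✓.
Only k = 6 is perfect, so the longest perfect 3' overlap is 6.

Longest perfect overlap: 6 complementary base pairs; significant dimer risk (threshold 3).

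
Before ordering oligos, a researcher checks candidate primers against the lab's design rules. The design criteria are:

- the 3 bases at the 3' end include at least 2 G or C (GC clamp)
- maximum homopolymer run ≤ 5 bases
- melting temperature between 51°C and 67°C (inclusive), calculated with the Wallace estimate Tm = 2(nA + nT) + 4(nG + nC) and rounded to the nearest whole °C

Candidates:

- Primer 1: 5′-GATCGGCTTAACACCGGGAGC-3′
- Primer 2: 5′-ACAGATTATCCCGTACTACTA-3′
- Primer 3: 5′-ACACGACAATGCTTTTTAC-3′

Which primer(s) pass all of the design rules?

None of the candidates satisfy all criteria.

Primer 1 (21 nt, A=5 T=3 G=7 C=6): 3' end AGC has 2 G/C ✓; longest run = 3 ✓; Tm = 2·8 + 4·13 = 68°C, outside 51–67°C ✗ — fails.
Primer 2 (21 nt, A=7 T=6 G=2 C=6): 3' end CTA has 1 G/C, need ≥2 ✗; longest run = 3 ✓; Tm = 2·13 + 4·8 = 58°C ✓ — fails.
Primer 3 (19 nt, A=6 T=6 G=2 C=5): 3' end TAC has 1 G/C, need ≥2 ✗; longest run = 5 ✓; Tm = 2·12 + 4·7 = 52°C ✓ — fails.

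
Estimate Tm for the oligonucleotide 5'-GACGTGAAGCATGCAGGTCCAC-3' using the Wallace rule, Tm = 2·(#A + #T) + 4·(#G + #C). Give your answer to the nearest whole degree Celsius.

Base counts: A=6, T=3, G=7, C=6 (length 22).
Tm = 2·(6+3) + 4·(7+6) = 2·9 + 4·13 = 18 + 52 = 70°C.

70°C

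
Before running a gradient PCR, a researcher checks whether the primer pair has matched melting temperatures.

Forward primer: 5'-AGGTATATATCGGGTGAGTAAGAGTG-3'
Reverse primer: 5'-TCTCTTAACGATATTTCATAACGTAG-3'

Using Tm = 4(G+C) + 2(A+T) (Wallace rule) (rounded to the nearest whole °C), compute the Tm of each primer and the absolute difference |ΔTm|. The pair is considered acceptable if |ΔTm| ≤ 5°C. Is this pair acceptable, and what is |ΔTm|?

Forward: A=8 T=7 G=10 C=1 → Tm = 2·15 + 4·11 = 74°C.
Reverse: A=8 T=10 G=3 C=5 → Tm = 2·18 + 4·8 = 68°C.
|ΔTm| = |74 − 68| = 6°C, > 5°C.

|ΔTm| = 6°C; the pair is not acceptable.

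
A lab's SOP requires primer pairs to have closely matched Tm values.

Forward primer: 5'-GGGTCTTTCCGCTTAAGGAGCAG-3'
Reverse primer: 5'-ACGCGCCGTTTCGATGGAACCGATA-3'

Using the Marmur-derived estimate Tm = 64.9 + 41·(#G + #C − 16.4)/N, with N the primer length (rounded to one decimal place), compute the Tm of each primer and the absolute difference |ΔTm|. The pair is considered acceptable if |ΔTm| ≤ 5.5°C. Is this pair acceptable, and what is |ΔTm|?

Forward: G+C = 13, N = 23 → Tm = 64.9 + 41·(13 − 16.4)/23 = 58.8°C.
Reverse: G+C = 14, N = 25 → Tm = 64.9 + 41·(14 − 16.4)/25 = 61.0°C.
|ΔTm| = |58.8 − 61.0| = 2.2°C, ≤ 5.5°C.

|ΔTm| = 2.2°C; the pair is acceptable.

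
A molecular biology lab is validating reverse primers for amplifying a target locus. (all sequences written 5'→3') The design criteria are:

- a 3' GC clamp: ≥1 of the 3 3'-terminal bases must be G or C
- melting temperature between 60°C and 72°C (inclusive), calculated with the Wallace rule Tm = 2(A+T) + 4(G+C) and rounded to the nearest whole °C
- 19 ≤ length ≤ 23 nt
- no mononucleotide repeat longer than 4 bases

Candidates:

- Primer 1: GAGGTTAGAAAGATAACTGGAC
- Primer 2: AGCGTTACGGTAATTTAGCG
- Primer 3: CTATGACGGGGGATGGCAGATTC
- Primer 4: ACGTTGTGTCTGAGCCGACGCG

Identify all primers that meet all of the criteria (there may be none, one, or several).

Primer 1 and Primer 4.

Primer 1 (22 nt, A=9 T=4 G=7 C=2): 3' end GAC has 2 G/C ✓; Tm = 2·13 + 4·9 = 62°C ✓; length 22 ✓; longest run = 3 ✓ — passes.
Primer 2 (20 nt, A=5 T=6 G=6 C=3): 3' end GCG has 3 G/C ✓; Tm = 2·11 + 4·9 = 58°C, outside 60–72°C ✗; length 20 ✓; longest run = 3 ✓ — fails.
Primer 3 (23 nt, A=5 T=5 G=9 C=4): 3' end TTC has 1 G/C ✓; Tm = 2·10 + 4·13 = 72°C ✓; length 23 ✓; longest run = 5, exceeds 4 ✗ — fails.
Primer 4 (22 nt, A=3 T=5 G=8 C=6): 3' end GCG has 3 G/C ✓; Tm = 2·8 + 4·14 = 72°C ✓; length 22 ✓; longest run = 2 ✓ — passes.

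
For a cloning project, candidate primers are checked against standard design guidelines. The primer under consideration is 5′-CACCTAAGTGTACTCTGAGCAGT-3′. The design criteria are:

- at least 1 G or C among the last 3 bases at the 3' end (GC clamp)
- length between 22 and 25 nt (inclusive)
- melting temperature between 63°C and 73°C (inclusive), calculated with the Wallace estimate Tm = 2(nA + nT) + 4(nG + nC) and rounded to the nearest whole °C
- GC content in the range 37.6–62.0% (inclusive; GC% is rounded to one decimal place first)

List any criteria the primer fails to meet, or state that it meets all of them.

Meets all criteria.

Base counts: A=6, T=6, G=5, C=6 (length 23).
GC clamp: 3' end AGT has 1 G/C ✓
length: length 23 ✓
Tm: Tm = 2·12 + 4·11 = 68°C ✓
GC content: GC 11/23 = 47.8% ✓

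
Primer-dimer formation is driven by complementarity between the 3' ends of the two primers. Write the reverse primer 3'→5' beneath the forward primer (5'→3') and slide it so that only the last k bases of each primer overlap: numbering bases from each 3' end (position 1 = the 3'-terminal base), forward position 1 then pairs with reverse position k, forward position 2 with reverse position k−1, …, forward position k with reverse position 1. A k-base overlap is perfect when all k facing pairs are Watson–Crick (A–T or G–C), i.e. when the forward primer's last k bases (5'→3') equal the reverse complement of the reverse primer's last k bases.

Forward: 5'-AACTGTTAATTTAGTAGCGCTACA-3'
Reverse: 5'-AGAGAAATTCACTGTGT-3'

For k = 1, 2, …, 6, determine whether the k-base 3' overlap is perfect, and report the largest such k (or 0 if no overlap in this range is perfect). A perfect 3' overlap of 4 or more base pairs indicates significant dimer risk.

Longest perfect overlap: 3 complementary base pairs; below the dimer-risk threshold (threshold 4).

Last 6 bases (5'→3') — forward …GCTACA, reverse …CTGTGT.
Reverse complement of the reverse primer's last 6 bases: ACACAG; its first k bases are the reverse complement of the reverse primer's last k bases, so a perfect k-base overlap needs the forward primer's last k bases to equal them.
Comparing (forward last k vs required): k=1: A vs A ✓; k=2: CA vs AC ✗; k=3: ACA vs ACA ✓; k=4: TACA vs ACAC ✗; k=5: CTACA vs ACACA ✗; k=6: GCTACA vs ACACAG ✗.
Perfect overlaps at k = 1, 3; the largest is 3.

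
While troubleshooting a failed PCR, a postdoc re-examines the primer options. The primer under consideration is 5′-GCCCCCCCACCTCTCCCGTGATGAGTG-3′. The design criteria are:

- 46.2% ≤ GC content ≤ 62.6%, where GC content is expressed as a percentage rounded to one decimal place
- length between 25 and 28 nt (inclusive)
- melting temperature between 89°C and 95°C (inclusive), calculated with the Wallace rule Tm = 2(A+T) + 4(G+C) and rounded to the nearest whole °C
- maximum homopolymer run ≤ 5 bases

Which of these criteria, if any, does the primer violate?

Base counts: A=3, T=5, G=6, C=13 (length 27).
GC content: GC 19/27 = 70.4%, outside 46.2–62.6% ✗
length: length 27 ✓
Tm: Tm = 2·8 + 4·19 = 92°C ✓
homopolymer run: longest run = 7, exceeds 5 ✗

Fails: GC content, homopolymer run.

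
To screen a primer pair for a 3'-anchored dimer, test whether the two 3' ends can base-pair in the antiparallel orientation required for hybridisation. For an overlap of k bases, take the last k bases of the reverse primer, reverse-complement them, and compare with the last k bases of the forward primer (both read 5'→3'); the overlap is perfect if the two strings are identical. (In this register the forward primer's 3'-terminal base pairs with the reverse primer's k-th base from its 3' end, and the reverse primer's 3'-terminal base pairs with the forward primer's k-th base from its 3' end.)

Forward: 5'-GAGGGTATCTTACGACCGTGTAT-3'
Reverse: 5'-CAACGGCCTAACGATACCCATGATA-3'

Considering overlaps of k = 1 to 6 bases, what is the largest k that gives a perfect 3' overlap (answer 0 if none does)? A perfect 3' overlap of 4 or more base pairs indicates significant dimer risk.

Last 6 bases (5'→3') — forward …GTGTAT, reverse …ATGATA.
Reverse complement of the reverse primer's last 6 bases: TATCAT; its first k bases are the reverse complement of the reverse primer's last k bases, so a perfect k-base overlap needs the forward primer's last k bases to equal them.
Comparing (forward last k vs required): k=1: T vs T ✓; k=2: AT vs TA ✗; k=3: TAT vs TAT ✓; k=4: GTAT vs TATC ✗; k=5: TGTAT vs TATCA ✗; k=6: GTGTAT vs TATCAT ✗.
Perfect overlaps at k = 1, 3; the largest is 3.

Longest perfect overlap: 3 complementary base pairs; below the dimer-risk threshold (threshold 4).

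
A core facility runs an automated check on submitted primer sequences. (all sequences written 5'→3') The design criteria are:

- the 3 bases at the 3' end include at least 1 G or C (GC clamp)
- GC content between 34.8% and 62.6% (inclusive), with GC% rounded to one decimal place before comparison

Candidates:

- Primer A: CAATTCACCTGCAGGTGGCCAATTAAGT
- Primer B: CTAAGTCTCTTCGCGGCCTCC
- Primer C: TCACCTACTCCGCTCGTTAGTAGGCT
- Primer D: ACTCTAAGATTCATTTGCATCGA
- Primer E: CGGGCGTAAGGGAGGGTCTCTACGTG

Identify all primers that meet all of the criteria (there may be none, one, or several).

Primer A (28 nt, A=8 T=7 G=6 C=7): 3' end AGT has 1 G/C ✓; GC 13/28 = 46.4% ✓ — passes.
Primer B (21 nt, A=2 T=6 G=4 C=9): 3' end TCC has 2 G/C ✓; GC 13/21 = 61.9% ✓ — passes.
Primer C (26 nt, A=4 T=8 G=5 C=9): 3' end GCT has 2 G/C ✓; GC 14/26 = 53.8% ✓ — passes.
Primer D (23 nt, A=7 T=8 G=3 C=5): 3' end CGA has 2 G/C ✓; GC 8/23 = 34.8% ✓ — passes.
Primer E (26 nt, A=4 T=5 G=12 C=5): 3' end GTG has 2 G/C ✓; GC 17/26 = 65.4%, outside 34.8–62.6% ✗ — fails.

Primer A, Primer B, Primer C and Primer D.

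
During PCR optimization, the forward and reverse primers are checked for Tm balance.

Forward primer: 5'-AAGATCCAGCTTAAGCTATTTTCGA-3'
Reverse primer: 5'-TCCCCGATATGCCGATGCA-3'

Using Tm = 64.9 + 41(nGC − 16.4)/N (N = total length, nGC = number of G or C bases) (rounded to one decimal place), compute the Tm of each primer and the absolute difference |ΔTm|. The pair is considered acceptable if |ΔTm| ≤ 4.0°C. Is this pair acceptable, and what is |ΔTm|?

Forward: G+C = 9, N = 25 → Tm = 64.9 + 41·(9 − 16.4)/25 = 52.8°C.
Reverse: G+C = 11, N = 19 → Tm = 64.9 + 41·(11 − 16.4)/19 = 53.2°C.
|ΔTm| = |52.8 − 53.2| = 0.4°C, ≤ 4.0°C.

|ΔTm| = 0.4°C; the pair is acceptable.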